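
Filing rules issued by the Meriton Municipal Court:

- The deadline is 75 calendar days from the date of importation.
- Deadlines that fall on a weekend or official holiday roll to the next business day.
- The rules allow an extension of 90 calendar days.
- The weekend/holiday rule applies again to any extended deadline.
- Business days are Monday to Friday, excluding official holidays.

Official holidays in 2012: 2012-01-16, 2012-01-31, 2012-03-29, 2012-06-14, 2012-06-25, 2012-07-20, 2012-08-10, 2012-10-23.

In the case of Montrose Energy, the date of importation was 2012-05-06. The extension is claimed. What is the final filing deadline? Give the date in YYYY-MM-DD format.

2012-10-22

Adding 75 calendar days to 2012-05-06 gives 2012-07-20.
Because 2012-07-20 is a listed holiday, the deadline becomes 2012-07-23 (Monday).
Applying the 90-calendar-day extension: 2012-07-23 + 90 days = 2012-10-21.
2012-10-21 is a Sunday; the next business day is 2012-10-22 (Monday).
Deadline: 2012-10-22.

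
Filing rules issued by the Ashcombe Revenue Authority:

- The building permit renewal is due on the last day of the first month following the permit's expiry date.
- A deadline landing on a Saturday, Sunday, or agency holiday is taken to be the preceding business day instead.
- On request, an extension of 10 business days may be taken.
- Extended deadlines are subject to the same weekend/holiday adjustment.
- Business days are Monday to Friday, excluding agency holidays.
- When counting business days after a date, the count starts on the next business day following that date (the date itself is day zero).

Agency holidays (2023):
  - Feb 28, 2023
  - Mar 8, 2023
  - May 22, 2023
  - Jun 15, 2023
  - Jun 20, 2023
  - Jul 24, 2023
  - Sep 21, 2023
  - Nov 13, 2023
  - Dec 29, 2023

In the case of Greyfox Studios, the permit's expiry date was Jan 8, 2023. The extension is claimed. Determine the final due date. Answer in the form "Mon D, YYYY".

Mar 15, 2023

1 month after Jan 8, 2023 falls in February 2023; the last day of that month is Feb 28, 2023.
Because Feb 28, 2023 is a listed holiday, the deadline becomes Feb 27, 2023 (Monday).
Counting 10 further business days from Feb 27, 2023 reaches Mar 15, 2023.
Since Mar 15, 2023 is a Wednesday and not a holiday, the date is unchanged.
The final due date is Mar 15, 2023.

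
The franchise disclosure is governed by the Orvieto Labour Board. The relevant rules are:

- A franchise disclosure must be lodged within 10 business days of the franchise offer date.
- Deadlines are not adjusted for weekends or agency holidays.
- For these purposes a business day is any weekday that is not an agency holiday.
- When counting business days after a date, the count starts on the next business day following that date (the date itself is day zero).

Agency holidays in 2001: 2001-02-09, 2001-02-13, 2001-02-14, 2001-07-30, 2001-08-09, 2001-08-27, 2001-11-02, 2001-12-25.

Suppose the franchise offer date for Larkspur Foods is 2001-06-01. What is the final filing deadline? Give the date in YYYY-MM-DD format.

10 business days after 2001-06-01, excluding weekends and holidays, is 2001-06-15.
2001-06-15 falls on a Friday. The rules make no weekend/holiday allowance, so it remains 2001-06-15.
The final due date is 2001-06-15.

2001-06-15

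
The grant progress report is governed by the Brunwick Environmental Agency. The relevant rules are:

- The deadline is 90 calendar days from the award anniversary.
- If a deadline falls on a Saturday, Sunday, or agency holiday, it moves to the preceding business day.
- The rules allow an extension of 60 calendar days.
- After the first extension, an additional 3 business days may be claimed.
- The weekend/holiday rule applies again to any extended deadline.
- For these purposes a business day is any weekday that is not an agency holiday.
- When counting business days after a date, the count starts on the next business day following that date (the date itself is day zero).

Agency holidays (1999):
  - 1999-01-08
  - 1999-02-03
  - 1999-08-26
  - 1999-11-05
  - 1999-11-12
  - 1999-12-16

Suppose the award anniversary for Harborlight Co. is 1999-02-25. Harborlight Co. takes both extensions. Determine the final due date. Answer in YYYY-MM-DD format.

Trigger date 1999-02-25 + 90 calendar days = 1999-05-26.
1999-05-26 is a Wednesday and not a listed holiday, so it stands.
With the 60-day extension, 1999-05-26 becomes 1999-07-25.
Because 1999-07-25 is a Sunday, the deadline becomes 1999-07-23 (Friday).
The 3-business-day extension runs from 1999-07-23 to 1999-07-28.
1999-07-28 falls on a Wednesday, which is a business day, so no adjustment is needed.
The final due date is 1999-07-28.

1999-07-28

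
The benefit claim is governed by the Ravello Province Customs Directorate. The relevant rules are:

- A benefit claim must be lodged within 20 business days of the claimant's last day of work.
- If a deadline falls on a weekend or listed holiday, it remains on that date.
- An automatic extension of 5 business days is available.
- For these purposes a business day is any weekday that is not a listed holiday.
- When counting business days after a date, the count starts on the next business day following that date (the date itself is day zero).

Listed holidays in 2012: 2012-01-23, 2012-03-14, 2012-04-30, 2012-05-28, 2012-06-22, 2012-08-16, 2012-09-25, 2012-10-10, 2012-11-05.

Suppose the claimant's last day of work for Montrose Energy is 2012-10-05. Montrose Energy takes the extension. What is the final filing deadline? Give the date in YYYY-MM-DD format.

Counting 20 business days after 2012-10-05 (skipping weekends and listed holidays) reaches 2012-11-06.
2012-11-06 falls on a Tuesday. The rules make no weekend/holiday allowance, so it remains 2012-11-06.
The 5-business-day extension runs from 2012-11-06 to 2012-11-13.
No adjustment is made for weekends or holidays, so 2012-11-13 stands.
Final deadline: 2012-11-13.

2012-11-13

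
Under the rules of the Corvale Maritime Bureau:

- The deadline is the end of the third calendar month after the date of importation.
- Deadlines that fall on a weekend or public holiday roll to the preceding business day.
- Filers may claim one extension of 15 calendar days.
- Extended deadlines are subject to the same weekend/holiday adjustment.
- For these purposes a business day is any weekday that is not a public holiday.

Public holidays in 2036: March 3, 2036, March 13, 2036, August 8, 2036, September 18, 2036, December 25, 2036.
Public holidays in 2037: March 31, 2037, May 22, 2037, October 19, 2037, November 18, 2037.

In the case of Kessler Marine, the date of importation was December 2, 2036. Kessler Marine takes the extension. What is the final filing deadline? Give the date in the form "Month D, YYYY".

April 14, 2037

3 months after December 2, 2036 is March 2037; that month ends on March 31, 2037.
March 31, 2037 is a listed holiday; the preceding business day is March 30, 2037 (Monday).
The 15-calendar-day extension moves the deadline from March 30, 2037 to April 14, 2037.
April 14, 2037 falls on a Tuesday, which is a business day, so no adjustment is needed.
Final deadline: April 14, 2037.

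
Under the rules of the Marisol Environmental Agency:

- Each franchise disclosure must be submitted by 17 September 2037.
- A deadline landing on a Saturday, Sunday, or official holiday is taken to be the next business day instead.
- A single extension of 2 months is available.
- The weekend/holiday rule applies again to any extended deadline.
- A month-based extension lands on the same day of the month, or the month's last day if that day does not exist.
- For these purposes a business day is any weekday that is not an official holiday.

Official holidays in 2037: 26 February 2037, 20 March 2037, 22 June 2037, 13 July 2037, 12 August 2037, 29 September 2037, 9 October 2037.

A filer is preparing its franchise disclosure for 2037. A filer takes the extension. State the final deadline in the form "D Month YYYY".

The statutory due date is 17 September 2037.
17 September 2037 is a Thursday and not a listed holiday, so it stands.
The 2 months extension carries 17 September 2037 to 17 November 2037.
17 November 2037 is a Tuesday and not a listed holiday, so it stands.
Deadline: 17 November 2037.

17 November 2037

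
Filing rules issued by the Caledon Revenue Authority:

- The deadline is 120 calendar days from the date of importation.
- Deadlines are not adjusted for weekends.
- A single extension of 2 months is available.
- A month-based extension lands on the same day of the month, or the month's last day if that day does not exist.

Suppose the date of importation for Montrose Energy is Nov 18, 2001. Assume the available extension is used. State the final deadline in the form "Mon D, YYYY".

Adding 120 calendar days to Nov 18, 2001 gives Mar 18, 2002.
Mar 18, 2002 is a Monday; no weekend or holiday adjustment applies.
Add 2 months to Mar 18, 2002: May 18, 2002.
No adjustment is made for weekends or holidays, so May 18, 2002 stands.
Final deadline: May 18, 2002.

May 18, 2002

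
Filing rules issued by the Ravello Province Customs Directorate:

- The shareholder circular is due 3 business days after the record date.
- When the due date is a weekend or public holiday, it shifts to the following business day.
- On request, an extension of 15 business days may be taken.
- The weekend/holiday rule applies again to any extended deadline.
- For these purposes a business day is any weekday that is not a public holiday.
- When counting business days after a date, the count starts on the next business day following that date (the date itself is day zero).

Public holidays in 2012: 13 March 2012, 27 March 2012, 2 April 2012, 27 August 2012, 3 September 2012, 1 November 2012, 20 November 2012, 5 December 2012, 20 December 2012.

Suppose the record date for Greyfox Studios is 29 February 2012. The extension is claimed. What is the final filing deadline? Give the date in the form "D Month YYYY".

28 March 2012

3 business days after 29 February 2012, excluding weekends and holidays, is 5 March 2012.
5 March 2012 is a Monday and not a listed holiday, so it stands.
The 15-business-day extension runs from 5 March 2012 to 28 March 2012.
28 March 2012 falls on a Wednesday, which is a business day, so no adjustment is needed.
The final due date is 28 March 2012.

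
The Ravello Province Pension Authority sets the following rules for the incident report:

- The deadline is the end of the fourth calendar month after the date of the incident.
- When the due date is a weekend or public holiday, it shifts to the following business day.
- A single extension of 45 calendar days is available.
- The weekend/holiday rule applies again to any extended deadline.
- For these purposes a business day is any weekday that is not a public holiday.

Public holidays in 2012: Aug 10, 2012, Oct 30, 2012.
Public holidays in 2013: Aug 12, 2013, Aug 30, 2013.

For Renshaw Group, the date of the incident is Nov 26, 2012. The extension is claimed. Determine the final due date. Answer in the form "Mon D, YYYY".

May 16, 2013

The fourth month after Nov 26, 2012 is March 2013, whose last day is Mar 31, 2013.
Because Mar 31, 2013 is a Sunday, the deadline becomes Apr 1, 2013 (Monday).
Applying the 45-calendar-day extension: Apr 1, 2013 + 45 days = May 16, 2013.
May 16, 2013 falls on a Thursday, which is a business day, so no adjustment is needed.
Final deadline: May 16, 2013.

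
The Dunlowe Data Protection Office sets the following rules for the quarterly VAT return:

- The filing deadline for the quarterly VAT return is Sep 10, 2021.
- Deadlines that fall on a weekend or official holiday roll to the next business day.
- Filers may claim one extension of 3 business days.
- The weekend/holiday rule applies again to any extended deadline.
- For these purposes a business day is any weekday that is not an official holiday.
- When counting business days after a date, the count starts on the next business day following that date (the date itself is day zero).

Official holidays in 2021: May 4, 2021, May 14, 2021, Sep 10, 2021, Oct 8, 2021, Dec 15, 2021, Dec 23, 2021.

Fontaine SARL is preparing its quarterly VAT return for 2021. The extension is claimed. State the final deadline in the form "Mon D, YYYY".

The statutory due date is Sep 10, 2021.
Sep 10, 2021 is a listed holiday, so it moves to the next business day, Sep 13, 2021 (Monday).
Applying the 3-business-day extension: 3 business days after Sep 13, 2021 is Sep 16, 2021.
Sep 16, 2021 (Thursday) is already a business day.
The final due date is Sep 16, 2021.

Sep 16, 2021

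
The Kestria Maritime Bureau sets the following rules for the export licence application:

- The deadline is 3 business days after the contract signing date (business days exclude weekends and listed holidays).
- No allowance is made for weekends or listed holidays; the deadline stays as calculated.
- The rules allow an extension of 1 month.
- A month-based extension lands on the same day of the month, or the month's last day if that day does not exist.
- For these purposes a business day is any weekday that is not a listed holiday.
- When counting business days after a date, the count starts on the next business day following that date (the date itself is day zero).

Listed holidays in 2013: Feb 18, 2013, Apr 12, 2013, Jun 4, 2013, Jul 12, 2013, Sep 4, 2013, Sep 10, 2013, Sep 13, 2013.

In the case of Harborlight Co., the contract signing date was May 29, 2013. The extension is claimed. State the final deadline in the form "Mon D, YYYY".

3 business days after May 29, 2013, excluding weekends and holidays, is Jun 3, 2013.
Jun 3, 2013 falls on a Monday. The rules make no weekend/holiday allowance, so it remains Jun 3, 2013.
Applying the 1 month extension: 1 month after Jun 3, 2013 is Jul 3, 2013.
Jul 3, 2013 is a Wednesday; no weekend or holiday adjustment applies.
Deadline: Jul 3, 2013.

Jul 3, 2013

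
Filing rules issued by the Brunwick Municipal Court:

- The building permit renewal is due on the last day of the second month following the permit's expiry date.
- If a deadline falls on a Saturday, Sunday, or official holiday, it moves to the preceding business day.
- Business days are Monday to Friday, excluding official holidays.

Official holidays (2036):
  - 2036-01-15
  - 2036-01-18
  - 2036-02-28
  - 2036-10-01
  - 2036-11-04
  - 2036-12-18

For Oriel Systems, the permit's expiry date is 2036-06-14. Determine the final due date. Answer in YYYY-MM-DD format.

2 months after 2036-06-14 falls in August 2036; the last day of that month is 2036-08-31.
2036-08-31 is a Sunday; the preceding business day is 2036-08-29 (Friday).
The final due date is 2036-08-29.

2036-08-29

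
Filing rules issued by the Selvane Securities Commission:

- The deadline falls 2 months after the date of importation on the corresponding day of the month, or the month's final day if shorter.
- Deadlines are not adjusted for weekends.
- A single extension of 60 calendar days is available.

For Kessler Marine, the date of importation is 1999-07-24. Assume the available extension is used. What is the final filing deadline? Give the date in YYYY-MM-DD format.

1999-11-23

2 months after 1999-07-24, on the same day of the month, is 1999-09-24.
1999-09-24 is a Friday; no weekend or holiday adjustment applies.
Add the 60 calendar-day extension to 1999-09-24: 1999-11-23.
1999-11-23 falls on a Tuesday. The rules make no weekend/holiday allowance, so it remains 1999-11-23.
So the filing is due 1999-11-23.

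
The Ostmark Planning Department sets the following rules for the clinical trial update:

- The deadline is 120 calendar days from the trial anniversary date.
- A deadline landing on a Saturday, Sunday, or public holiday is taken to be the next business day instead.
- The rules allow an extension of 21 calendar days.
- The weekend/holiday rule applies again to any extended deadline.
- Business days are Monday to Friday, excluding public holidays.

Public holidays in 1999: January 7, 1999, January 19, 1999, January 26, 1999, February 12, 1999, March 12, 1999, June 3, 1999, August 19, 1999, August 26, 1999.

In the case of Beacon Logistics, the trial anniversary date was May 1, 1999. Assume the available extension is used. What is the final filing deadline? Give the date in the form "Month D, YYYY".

September 20, 1999

Adding 120 calendar days to May 1, 1999 gives August 29, 1999.
August 29, 1999 is a Sunday; the next business day is August 30, 1999 (Monday).
Applying the 21-calendar-day extension: August 30, 1999 + 21 days = September 20, 1999.
September 20, 1999 falls on a Monday, which is a business day, so no adjustment is needed.
The final due date is September 20, 1999.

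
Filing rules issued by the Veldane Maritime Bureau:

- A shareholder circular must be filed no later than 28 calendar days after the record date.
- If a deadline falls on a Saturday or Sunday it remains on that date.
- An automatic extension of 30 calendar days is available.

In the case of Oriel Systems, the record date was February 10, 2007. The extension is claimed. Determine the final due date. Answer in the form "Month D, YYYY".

April 9, 2007

Adding 28 calendar days to February 10, 2007 gives March 10, 2007.
March 10, 2007 falls on a Saturday. The rules make no weekend/holiday allowance, so it remains March 10, 2007.
Add the 30 calendar-day extension to March 10, 2007: April 9, 2007.
April 9, 2007 falls on a Monday. The rules make no weekend/holiday allowance, so it remains April 9, 2007.
The final due date is April 9, 2007.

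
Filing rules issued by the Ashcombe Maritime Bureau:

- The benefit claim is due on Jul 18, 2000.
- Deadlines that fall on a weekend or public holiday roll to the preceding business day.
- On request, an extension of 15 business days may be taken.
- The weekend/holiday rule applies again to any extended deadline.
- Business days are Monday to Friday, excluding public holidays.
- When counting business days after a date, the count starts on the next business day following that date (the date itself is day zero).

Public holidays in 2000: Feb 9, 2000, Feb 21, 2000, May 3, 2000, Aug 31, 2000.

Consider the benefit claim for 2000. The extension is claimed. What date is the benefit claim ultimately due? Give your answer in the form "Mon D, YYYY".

The stated deadline is Jul 18, 2000.
Since Jul 18, 2000 is a Tuesday and not a holiday, the date is unchanged.
Applying the 15-business-day extension: 15 business days after Jul 18, 2000 is Aug 8, 2000.
Aug 8, 2000 (Tuesday) is already a business day.
Deadline: Aug 8, 2000.

Aug 8, 2000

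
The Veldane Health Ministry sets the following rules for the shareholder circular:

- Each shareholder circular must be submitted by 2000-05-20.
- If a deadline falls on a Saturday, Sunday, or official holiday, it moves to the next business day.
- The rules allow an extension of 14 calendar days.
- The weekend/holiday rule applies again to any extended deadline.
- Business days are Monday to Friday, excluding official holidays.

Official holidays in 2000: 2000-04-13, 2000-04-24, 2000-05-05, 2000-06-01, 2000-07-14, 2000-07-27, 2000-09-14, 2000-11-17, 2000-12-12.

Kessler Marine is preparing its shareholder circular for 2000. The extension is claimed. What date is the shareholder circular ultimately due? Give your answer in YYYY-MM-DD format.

Start from the fixed due date, 2000-05-20.
Because 2000-05-20 is a Saturday, the deadline becomes 2000-05-22 (Monday).
With the 14-day extension, 2000-05-22 becomes 2000-06-05.
2000-06-05 (Monday) is already a business day.
Final deadline: 2000-06-05.

2000-06-05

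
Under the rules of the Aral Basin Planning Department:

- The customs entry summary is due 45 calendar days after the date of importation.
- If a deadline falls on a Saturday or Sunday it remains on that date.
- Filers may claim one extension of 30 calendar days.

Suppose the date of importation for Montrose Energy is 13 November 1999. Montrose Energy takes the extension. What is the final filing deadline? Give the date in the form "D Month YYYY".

27 January 2000

From 13 November 1999, 45 calendar days later is 28 December 1999.
No adjustment is made for weekends or holidays, so 28 December 1999 stands.
With the 30-day extension, 28 December 1999 becomes 27 January 2000.
No adjustment is made for weekends or holidays, so 27 January 2000 stands.
So the filing is due 27 January 2000.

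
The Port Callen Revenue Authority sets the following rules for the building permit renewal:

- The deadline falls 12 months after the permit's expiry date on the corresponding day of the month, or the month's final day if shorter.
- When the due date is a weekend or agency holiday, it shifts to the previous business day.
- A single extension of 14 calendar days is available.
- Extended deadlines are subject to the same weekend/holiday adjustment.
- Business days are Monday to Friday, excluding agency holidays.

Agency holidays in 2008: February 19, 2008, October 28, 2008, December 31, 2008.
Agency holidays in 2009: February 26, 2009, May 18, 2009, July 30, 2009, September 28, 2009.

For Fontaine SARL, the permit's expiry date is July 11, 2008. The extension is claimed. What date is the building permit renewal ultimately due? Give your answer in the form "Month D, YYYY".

Moving 12 months forward from July 11, 2008 on the corresponding day gives July 11, 2009.
July 11, 2009 is a Saturday; the preceding business day is July 10, 2009 (Friday).
With the 14-day extension, July 10, 2009 becomes July 24, 2009.
July 24, 2009 falls on a Friday, which is a business day, so no adjustment is needed.
So the filing is due July 24, 2009.

July 24, 2009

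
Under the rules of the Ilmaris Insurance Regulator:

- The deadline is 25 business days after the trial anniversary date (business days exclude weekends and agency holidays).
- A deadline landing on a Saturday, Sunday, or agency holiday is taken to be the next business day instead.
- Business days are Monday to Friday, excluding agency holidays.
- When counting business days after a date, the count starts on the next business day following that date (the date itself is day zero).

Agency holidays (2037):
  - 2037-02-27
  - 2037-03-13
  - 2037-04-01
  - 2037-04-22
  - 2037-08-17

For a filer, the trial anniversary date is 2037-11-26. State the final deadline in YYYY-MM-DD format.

25 business days after 2037-11-26, excluding weekends and holidays, is 2037-12-31.
2037-12-31 is a Thursday and not a listed holiday, so it stands.
So the filing is due 2037-12-31.

2037-12-31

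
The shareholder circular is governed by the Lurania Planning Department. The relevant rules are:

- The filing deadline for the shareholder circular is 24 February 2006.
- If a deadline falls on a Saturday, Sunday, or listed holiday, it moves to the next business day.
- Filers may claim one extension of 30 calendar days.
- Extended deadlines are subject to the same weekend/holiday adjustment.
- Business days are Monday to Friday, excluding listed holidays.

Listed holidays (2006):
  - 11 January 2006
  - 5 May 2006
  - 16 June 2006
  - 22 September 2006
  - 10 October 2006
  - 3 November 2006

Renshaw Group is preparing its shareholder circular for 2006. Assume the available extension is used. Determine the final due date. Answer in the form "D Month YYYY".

The statutory due date is 24 February 2006.
24 February 2006 (Friday) is already a business day.
With the 30-day extension, 24 February 2006 becomes 26 March 2006.
26 March 2006 is a Sunday; the next business day is 27 March 2006 (Monday).
Final deadline: 27 March 2006.

27 March 2006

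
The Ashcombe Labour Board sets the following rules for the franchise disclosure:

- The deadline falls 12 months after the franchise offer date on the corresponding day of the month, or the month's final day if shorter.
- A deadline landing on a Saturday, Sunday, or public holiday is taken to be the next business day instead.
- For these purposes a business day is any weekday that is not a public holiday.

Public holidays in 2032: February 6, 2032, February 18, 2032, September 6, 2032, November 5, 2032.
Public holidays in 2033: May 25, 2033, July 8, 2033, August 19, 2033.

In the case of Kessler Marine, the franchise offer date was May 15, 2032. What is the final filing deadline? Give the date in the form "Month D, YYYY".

Moving 12 months forward from May 15, 2032 on the corresponding day gives May 15, 2033.
May 15, 2033 is a Sunday, so it moves to the next business day, May 16, 2033 (Monday).
So the filing is due May 16, 2033.

May 16, 2033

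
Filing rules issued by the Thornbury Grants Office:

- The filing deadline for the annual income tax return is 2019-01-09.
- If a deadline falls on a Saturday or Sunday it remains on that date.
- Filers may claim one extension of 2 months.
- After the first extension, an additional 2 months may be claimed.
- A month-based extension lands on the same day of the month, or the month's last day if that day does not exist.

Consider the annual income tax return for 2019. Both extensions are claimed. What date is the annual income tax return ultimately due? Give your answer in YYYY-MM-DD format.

2019-05-09

The statutory due date is 2019-01-09.
No adjustment is made for weekends or holidays, so 2019-01-09 stands.
Add 2 months to 2019-01-09: 2019-03-09.
2019-03-09 is a Saturday; no weekend or holiday adjustment applies.
The 2 months extension carries 2019-03-09 to 2019-05-09.
2019-05-09 falls on a Thursday. The rules make no weekend/holiday allowance, so it remains 2019-05-09.
So the filing is due 2019-05-09.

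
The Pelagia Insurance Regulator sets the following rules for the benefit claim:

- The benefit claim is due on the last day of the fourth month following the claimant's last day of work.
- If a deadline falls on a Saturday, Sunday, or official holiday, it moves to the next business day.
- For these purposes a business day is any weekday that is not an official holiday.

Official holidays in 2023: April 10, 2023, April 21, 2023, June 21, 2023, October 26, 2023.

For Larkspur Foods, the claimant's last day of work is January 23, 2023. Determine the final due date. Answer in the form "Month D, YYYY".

May 31, 2023

4 months after January 23, 2023 falls in May 2023; the last day of that month is May 31, 2023.
Since May 31, 2023 is a Wednesday and not a holiday, the date is unchanged.
Final deadline: May 31, 2023.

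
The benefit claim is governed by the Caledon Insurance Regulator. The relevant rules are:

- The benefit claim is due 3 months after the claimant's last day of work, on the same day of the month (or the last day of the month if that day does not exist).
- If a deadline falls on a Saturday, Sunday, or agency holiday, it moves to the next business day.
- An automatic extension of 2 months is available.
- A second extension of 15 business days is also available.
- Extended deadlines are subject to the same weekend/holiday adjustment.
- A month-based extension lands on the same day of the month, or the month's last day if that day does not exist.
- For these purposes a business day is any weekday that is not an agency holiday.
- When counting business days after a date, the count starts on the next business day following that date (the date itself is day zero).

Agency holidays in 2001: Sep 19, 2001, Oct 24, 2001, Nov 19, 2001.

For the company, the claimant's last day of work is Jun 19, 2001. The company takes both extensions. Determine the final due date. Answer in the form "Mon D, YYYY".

Dec 11, 2001

Moving 3 months forward from Jun 19, 2001 on the corresponding day gives Sep 19, 2001.
Sep 19, 2001 is a listed holiday, so it moves to the next business day, Sep 20, 2001 (Thursday).
Add 2 months to Sep 20, 2001: Nov 20, 2001.
Since Nov 20, 2001 is a Tuesday and not a holiday, the date is unchanged.
The 15-business-day extension runs from Nov 20, 2001 to Dec 11, 2001.
Dec 11, 2001 is a Tuesday and not a listed holiday, so it stands.
Final deadline: Dec 11, 2001.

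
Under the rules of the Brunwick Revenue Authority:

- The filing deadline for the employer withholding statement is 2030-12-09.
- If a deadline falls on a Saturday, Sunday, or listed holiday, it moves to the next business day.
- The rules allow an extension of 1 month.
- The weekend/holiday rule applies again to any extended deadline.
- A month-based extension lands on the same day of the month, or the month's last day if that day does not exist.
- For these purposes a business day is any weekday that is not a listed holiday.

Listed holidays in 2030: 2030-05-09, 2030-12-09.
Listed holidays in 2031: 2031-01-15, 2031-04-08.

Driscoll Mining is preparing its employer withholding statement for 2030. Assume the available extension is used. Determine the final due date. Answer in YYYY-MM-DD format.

2031-01-10

The statutory due date is 2030-12-09.
Because 2030-12-09 is a listed holiday, the deadline becomes 2030-12-10 (Tuesday).
Applying the 1 month extension: 1 month after 2030-12-10 is 2031-01-10.
2031-01-10 (Friday) is already a business day.
The final due date is 2031-01-10.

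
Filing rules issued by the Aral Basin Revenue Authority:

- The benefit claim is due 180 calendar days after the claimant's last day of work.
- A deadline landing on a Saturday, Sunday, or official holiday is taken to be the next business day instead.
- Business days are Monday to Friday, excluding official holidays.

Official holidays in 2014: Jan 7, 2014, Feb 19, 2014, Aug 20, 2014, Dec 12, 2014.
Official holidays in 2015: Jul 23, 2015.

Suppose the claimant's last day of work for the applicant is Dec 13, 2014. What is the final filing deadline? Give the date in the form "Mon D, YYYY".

Jun 11, 2015

From Dec 13, 2014, 180 calendar days later is Jun 11, 2015.
Jun 11, 2015 falls on a Thursday, which is a business day, so no adjustment is needed.
Final deadline: Jun 11, 2015.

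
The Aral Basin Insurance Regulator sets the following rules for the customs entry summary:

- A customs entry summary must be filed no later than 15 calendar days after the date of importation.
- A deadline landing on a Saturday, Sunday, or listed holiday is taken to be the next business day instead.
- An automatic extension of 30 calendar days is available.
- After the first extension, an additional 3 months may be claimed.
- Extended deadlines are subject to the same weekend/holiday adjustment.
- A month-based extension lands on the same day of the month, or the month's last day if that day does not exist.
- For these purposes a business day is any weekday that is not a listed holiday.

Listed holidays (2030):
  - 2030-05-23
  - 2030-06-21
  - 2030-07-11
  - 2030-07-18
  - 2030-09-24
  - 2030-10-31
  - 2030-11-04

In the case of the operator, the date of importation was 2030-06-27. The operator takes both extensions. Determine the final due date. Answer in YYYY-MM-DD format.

15 calendar days after 2030-06-27 is 2030-07-12.
Since 2030-07-12 is a Friday and not a holiday, the date is unchanged.
The 30-calendar-day extension moves the deadline from 2030-07-12 to 2030-08-11.
2030-08-11 is a Sunday, so it moves to the next business day, 2030-08-12 (Monday).
Applying the 3 months extension: 3 months after 2030-08-12 is 2030-11-12.
2030-11-12 (Tuesday) is already a business day.
Final deadline: 2030-11-12.

2030-11-12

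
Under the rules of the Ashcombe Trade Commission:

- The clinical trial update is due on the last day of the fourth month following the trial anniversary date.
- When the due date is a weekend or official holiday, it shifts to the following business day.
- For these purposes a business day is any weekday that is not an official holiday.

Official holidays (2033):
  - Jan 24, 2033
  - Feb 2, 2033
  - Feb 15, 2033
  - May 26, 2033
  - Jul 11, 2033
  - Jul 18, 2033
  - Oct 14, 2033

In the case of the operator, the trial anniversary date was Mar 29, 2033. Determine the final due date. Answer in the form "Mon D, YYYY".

The fourth month after Mar 29, 2033 is July 2033, whose last day is Jul 31, 2033.
Jul 31, 2033 is a Sunday; the next business day is Aug 1, 2033 (Monday).
So the filing is due Aug 1, 2033.

Aug 1, 2033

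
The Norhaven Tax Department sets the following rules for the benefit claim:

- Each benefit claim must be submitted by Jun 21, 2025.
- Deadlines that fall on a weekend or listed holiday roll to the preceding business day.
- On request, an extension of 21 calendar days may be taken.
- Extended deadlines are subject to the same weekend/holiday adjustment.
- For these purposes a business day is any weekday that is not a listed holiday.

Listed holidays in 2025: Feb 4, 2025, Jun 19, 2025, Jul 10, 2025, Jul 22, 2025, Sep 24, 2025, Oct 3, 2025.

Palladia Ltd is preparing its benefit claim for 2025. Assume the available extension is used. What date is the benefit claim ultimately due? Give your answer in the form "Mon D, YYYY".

The statutory due date is Jun 21, 2025.
Jun 21, 2025 is a Saturday, so it moves to the preceding business day, Jun 20, 2025 (Friday).
Add the 21 calendar-day extension to Jun 20, 2025: Jul 11, 2025.
Jul 11, 2025 (Friday) is already a business day.
Deadline: Jul 11, 2025.

Jul 11, 2025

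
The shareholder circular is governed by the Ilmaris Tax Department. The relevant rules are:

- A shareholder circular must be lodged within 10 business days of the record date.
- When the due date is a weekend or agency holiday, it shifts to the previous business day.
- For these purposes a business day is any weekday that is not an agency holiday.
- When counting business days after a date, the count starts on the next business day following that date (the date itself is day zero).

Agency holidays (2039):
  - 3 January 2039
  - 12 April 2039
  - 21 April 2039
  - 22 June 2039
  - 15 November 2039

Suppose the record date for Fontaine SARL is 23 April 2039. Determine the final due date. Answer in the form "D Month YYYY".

Starting the day after 23 April 2039 and counting 10 business days lands on 6 May 2039.
6 May 2039 is a Friday and not a listed holiday, so it stands.
Deadline: 6 May 2039.

6 May 2039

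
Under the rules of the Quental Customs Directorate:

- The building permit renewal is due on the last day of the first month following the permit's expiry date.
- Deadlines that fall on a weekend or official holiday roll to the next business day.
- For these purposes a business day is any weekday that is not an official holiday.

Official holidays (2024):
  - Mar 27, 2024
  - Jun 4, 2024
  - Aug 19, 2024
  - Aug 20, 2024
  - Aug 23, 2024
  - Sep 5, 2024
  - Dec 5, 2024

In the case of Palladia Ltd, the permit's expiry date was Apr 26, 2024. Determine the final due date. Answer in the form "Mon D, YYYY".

1 month after Apr 26, 2024 is May 2024; that month ends on May 31, 2024.
Since May 31, 2024 is a Friday and not a holiday, the date is unchanged.
The final due date is May 31, 2024.

May 31, 2024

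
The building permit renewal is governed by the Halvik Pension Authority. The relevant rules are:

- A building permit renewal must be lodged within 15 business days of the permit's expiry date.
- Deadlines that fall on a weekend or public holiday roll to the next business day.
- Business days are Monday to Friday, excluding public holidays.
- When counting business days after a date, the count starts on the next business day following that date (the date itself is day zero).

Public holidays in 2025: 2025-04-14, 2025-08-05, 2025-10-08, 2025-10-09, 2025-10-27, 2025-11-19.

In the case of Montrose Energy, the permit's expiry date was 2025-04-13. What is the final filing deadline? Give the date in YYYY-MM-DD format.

2025-05-05

15 business days after 2025-04-13, excluding weekends and holidays, is 2025-05-05.
2025-05-05 is a Monday and not a listed holiday, so it stands.
The final due date is 2025-05-05.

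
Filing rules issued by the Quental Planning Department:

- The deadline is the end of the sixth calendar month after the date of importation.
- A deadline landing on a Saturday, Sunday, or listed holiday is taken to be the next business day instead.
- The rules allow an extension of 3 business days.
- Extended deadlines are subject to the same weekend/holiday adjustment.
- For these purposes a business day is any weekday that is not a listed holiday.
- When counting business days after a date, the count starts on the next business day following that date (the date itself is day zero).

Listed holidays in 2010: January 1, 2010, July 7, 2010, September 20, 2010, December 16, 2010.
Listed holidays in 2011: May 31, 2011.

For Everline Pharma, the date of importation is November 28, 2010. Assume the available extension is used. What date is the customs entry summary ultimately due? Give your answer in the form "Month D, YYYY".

June 6, 2011

6 months after November 28, 2010 is May 2011; that month ends on May 31, 2011.
Because May 31, 2011 is a listed holiday, the deadline becomes June 1, 2011 (Wednesday).
The 3-business-day extension runs from June 1, 2011 to June 6, 2011.
June 6, 2011 falls on a Monday, which is a business day, so no adjustment is needed.
Deadline: June 6, 2011.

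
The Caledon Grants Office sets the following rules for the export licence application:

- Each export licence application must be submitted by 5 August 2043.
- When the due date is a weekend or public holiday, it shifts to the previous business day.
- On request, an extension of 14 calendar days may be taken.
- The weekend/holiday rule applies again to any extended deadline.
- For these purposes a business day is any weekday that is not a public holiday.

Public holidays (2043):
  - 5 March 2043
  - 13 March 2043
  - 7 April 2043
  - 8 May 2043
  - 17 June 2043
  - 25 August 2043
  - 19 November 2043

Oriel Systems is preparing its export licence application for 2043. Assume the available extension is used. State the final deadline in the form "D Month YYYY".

Start from the fixed due date, 5 August 2043.
5 August 2043 is a Wednesday and not a listed holiday, so it stands.
Add the 14 calendar-day extension to 5 August 2043: 19 August 2043.
Since 19 August 2043 is a Wednesday and not a holiday, the date is unchanged.
Final deadline: 19 August 2043.

19 August 2043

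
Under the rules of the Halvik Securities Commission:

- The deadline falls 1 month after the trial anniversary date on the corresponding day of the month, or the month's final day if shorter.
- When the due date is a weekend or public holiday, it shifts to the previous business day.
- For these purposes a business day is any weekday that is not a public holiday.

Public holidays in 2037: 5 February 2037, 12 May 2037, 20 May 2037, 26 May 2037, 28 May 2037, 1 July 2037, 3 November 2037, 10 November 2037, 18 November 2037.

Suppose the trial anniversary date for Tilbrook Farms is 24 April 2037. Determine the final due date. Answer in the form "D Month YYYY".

22 May 2037

Moving 1 month forward from 24 April 2037 on the corresponding day gives 24 May 2037.
Because 24 May 2037 is a Sunday, the deadline becomes 22 May 2037 (Friday).
Deadline: 22 May 2037.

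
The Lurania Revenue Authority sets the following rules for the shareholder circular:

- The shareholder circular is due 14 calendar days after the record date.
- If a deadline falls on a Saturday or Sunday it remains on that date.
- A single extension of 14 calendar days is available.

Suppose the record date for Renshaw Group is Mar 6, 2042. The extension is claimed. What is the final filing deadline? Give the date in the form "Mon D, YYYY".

Apr 3, 2042

14 calendar days after Mar 6, 2042 is Mar 20, 2042.
No adjustment is made for weekends or holidays, so Mar 20, 2042 stands.
Add the 14 calendar-day extension to Mar 20, 2042: Apr 3, 2042.
Apr 3, 2042 is a Thursday; no weekend or holiday adjustment applies.
So the filing is due Apr 3, 2042.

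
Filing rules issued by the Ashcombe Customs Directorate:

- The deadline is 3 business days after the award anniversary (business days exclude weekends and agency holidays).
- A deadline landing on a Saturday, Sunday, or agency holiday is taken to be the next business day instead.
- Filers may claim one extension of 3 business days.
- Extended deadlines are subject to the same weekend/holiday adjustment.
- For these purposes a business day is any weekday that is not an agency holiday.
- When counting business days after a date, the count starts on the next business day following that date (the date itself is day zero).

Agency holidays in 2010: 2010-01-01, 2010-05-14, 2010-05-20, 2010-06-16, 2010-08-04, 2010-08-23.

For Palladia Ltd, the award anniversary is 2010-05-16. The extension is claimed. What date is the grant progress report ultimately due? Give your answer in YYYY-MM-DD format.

2010-05-25

Starting the day after 2010-05-16 and counting 3 business days lands on 2010-05-19.
Since 2010-05-19 is a Wednesday and not a holiday, the date is unchanged.
Counting 3 further business days from 2010-05-19 reaches 2010-05-25.
2010-05-25 (Tuesday) is already a business day.
So the filing is due 2010-05-25.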